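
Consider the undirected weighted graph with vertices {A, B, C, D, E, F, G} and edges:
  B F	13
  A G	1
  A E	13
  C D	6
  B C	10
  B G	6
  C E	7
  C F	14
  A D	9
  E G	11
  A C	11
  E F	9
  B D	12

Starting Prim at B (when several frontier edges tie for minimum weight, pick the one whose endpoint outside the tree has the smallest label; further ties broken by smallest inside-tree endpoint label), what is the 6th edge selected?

Prim, starting at B.
Step 1: frontier [B G 6, B C 10, B D 12, B F 13] → take B G (6); add G.
Step 2: frontier [B C 10, B D 12, B F 13, A G 1, E G 11] → take A G (1); add A.
Step 3: frontier [A D 9, A C 11, A E 13, B C 10, B D 12, B F 13, E G 11] → take A D (9); add D.
Step 4: frontier [A C 11, A E 13, B C 10, B F 13, C D 6, E G 11] → take C D (6); add C.
Step 5: frontier [A E 13, B F 13, C E 7, C F 14, E G 11] → take C E (7); add E.
Step 6: frontier [B F 13, C F 14, E F 9] → take E F (9); add F.
The 6th edge added is E F.

E-F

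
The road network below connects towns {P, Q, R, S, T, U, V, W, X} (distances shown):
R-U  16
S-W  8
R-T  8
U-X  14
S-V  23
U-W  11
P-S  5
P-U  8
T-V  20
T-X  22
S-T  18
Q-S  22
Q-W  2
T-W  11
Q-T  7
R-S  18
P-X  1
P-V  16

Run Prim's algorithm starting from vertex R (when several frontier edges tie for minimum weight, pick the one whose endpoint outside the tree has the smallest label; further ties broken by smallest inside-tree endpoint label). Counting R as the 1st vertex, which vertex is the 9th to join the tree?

Prim's algorithm from R:
Step 1: cheapest edge leaving the tree is R-T (8); add T.
Step 2: cheapest edge leaving the tree is Q-T (7); add Q.
Step 3: cheapest edge leaving the tree is Q-W (2); add W.
Step 4: cheapest edge leaving the tree is S-W (8); add S.
Step 5: cheapest edge leaving the tree is P-S (5); add P.
Step 6: cheapest edge leaving the tree is P-X (1); add X.
Step 7: cheapest edge leaving the tree is P-U (8); add U.
Step 8: cheapest edge leaving the tree is P-V (16); add V.
Vertex order: R, T, Q, W, S, P, X, U, V. The 9th vertex is V.

V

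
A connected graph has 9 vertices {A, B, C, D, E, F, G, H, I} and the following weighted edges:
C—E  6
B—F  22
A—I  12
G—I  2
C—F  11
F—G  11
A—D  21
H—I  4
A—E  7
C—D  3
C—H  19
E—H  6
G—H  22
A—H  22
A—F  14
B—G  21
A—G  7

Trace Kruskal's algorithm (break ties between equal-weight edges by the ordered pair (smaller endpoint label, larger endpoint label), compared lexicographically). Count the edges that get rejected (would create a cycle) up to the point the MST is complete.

6

Kruskal: consider edges lightest-first.
G—I (2): add — endpoints in different components.
C—D (3): add — endpoints in different components.
H—I (4): add — endpoints in different components.
C—E (6): add — endpoints in different components.
E—H (6): add — endpoints in different components.
A—E (7): add — endpoints in different components.
A—G (7): skip — A and G already connected.
C—F (11): add — endpoints in different components.
F—G (11): skip — F and G already connected.
A—I (12): skip — A and I already connected.
A—F (14): skip — A and F already connected.
C—H (19): skip — C and H already connected.
A—D (21): skip — A and D already connected.
B—G (21): add — endpoints in different components.
Edges rejected before the tree was complete: 6.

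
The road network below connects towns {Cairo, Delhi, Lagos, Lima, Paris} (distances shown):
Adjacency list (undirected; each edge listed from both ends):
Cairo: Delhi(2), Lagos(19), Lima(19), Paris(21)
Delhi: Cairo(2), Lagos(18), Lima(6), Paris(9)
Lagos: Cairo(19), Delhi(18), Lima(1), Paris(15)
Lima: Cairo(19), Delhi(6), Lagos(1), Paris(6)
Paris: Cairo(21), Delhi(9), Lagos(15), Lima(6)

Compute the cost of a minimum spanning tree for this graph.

Sort edges by weight, then run Kruskal:
Lagos Lima (1): add. Components now {Delhi} {Paris} {Lagos,Lima} {Cairo}
Cairo Delhi (2): add. Components now {Cairo,Delhi} {Paris} {Lagos,Lima}
Delhi Lima (6): add. Components now {Cairo,Delhi,Lagos,Lima} {Paris}
Lima Paris (6): add. Components now {Cairo,Delhi,Lagos,Lima,Paris}
MST edges: Lagos Lima, Cairo Delhi, Delhi Lima, Lima Paris; total weight 1+2+6+6 = 15.

15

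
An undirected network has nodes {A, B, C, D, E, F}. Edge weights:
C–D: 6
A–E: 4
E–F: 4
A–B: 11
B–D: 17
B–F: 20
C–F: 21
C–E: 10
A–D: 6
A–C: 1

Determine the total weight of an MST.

Grow the tree from F using Prim:
Step 1: cheapest edge leaving the tree is E–F (4); add E.
Step 2: cheapest edge leaving the tree is A–E (4); add A.
Step 3: cheapest edge leaving the tree is A–C (1); add C.
Step 4: cheapest edge leaving the tree is A–D (6); add D.
Step 5: cheapest edge leaving the tree is A–B (11); add B.
MST edges: E–F, A–E, A–C, A–D, A–B; total weight 4+4+1+6+11 = 26.

26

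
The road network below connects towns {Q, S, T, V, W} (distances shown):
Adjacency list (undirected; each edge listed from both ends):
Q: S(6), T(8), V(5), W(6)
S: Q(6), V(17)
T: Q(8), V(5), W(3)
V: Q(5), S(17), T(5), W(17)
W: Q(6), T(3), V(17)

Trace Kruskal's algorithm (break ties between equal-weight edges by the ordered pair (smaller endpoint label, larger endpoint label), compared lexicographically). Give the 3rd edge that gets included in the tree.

T-V

Kruskal's algorithm — process edges by increasing weight (ties by edge label):
T–W (3): add. Components now {V} {S} {Q} {T,W}
Q–V (5): add. Components now {Q,V} {S} {T,W}
T–V (5): add. Components now {Q,T,V,W} {S}
Q–S (6): add. Components now {Q,S,T,V,W}
The 3rd edge added is T–V.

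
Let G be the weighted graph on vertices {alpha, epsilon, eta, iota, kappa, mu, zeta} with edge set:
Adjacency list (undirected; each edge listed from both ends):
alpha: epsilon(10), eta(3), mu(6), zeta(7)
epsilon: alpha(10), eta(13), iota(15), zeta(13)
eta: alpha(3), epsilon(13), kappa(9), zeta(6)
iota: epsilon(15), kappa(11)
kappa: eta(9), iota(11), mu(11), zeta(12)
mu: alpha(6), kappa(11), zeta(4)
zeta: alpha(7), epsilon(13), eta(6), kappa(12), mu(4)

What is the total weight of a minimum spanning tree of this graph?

Sort edges by weight, then run Kruskal:
alpha—eta (3): add — endpoints in different components.
mu—zeta (4): add — endpoints in different components.
alpha—mu (6): add — endpoints in different components.
eta—zeta (6): skip — zeta and eta already connected.
alpha—zeta (7): skip — alpha and zeta already connected.
eta—kappa (9): add — endpoints in different components.
alpha—epsilon (10): add — endpoints in different components.
iota—kappa (11): add — endpoints in different components.
MST edges: alpha—eta, mu—zeta, alpha—mu, eta—kappa, alpha—epsilon, iota—kappa; total weight 3+4+6+9+10+11 = 43.

43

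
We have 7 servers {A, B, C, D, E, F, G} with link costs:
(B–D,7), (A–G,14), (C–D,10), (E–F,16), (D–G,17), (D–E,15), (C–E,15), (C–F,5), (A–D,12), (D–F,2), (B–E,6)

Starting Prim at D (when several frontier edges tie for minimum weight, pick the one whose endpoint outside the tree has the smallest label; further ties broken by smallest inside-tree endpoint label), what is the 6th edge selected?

Prim's algorithm from D:
Step 1: cheapest edge leaving the tree is D–F (2); add F.
Step 2: cheapest edge leaving the tree is C–F (5); add C.
Step 3: cheapest edge leaving the tree is B–D (7); add B.
Step 4: cheapest edge leaving the tree is B–E (6); add E.
Step 5: cheapest edge leaving the tree is A–D (12); add A.
Step 6: cheapest edge leaving the tree is A–G (14); add G.
The 6th edge added is A–G.

A-G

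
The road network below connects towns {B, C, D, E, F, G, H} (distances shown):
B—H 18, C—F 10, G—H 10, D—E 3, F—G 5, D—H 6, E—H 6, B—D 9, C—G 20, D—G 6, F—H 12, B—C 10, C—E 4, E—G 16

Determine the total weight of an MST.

33

Kruskal: consider edges lightest-first.
D—E (3): add. Components now {B} {C} {D,E} {F} {G} {H}
C—E (4): add. Components now {B} {C,D,E} {F} {G} {H}
F—G (5): add. Components now {B} {C,D,E} {F,G} {H}
D—G (6): add. Components now {B} {C,D,E,F,G} {H}
D—H (6): add. Components now {B} {C,D,E,F,G,H}
E—H (6): skip — E and H already connected.
B—D (9): add. Components now {B,C,D,E,F,G,H}
MST edges: D—E, C—E, F—G, D—G, D—H, B—D; total weight 3+4+5+6+6+9 = 33.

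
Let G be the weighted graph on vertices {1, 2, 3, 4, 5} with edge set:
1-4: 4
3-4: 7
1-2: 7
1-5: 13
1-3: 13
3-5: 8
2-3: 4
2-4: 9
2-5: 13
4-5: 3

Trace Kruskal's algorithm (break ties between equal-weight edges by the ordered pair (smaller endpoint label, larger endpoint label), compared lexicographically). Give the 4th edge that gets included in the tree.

Sort edges by weight, then run Kruskal:
4-5 (3): add. Components now {1} {2} {3} {4,5}
1-4 (4): add. Components now {1,4,5} {2} {3}
2-3 (4): add. Components now {1,4,5} {2,3}
1-2 (7): add. Components now {1,2,3,4,5}
The 4th edge added is 1-2.

1-2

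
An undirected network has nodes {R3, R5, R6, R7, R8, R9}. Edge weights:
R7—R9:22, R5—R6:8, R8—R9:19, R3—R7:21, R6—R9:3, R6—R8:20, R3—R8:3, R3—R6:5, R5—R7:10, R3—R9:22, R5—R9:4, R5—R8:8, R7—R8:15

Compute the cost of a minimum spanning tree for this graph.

25

Prim, starting at R5.
Step 1: cheapest edge leaving the tree is R5—R9 (4); add R9.
Step 2: cheapest edge leaving the tree is R6—R9 (3); add R6.
Step 3: cheapest edge leaving the tree is R3—R6 (5); add R3.
Step 4: cheapest edge leaving the tree is R3—R8 (3); add R8.
Step 5: cheapest edge leaving the tree is R5—R7 (10); add R7.
MST edges: R5—R9, R6—R9, R3—R6, R3—R8, R5—R7; total weight 4+3+5+3+10 = 25.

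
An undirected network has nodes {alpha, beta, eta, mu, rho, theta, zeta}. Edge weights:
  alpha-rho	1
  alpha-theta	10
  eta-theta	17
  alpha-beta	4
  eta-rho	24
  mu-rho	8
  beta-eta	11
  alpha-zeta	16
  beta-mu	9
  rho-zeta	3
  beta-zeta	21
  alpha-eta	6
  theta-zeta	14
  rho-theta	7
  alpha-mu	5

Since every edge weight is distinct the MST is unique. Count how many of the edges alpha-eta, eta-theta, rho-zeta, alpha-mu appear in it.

Sort edges by weight, then run Kruskal:
alpha-rho (1): add — endpoints in different components.
rho-zeta (3): add — endpoints in different components.
alpha-beta (4): add — endpoints in different components.
alpha-mu (5): add — endpoints in different components.
alpha-eta (6): add — endpoints in different components.
rho-theta (7): add — endpoints in different components.
MST edge set: {alpha-rho, rho-zeta, alpha-beta, alpha-mu, alpha-eta, rho-theta}.
Of the listed edges, {alpha-eta, rho-zeta, alpha-mu} are in the MST → 3.

3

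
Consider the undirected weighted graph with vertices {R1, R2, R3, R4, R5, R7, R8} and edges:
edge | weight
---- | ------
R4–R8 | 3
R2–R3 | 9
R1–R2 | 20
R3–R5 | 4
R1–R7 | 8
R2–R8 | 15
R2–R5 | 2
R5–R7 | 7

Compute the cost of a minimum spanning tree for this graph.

39

Prim, starting at R1.
Step 1: cheapest edge leaving the tree is R1–R7 (8); add R7.
Step 2: cheapest edge leaving the tree is R5–R7 (7); add R5.
Step 3: cheapest edge leaving the tree is R2–R5 (2); add R2.
Step 4: cheapest edge leaving the tree is R3–R5 (4); add R3.
Step 5: cheapest edge leaving the tree is R2–R8 (15); add R8.
Step 6: cheapest edge leaving the tree is R4–R8 (3); add R4.
MST edges: R1–R7, R5–R7, R2–R5, R3–R5, R2–R8, R4–R8; total weight 8+7+2+4+15+3 = 39.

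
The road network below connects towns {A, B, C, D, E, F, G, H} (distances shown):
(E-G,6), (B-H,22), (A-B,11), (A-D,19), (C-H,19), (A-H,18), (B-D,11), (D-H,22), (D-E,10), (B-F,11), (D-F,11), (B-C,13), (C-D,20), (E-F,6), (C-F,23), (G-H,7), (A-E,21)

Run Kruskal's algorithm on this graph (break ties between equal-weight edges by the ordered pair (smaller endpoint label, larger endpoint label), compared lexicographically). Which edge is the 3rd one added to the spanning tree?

Kruskal's algorithm — process edges by increasing weight (ties by edge label):
E-F (6): add — endpoints in different components.
E-G (6): add — endpoints in different components.
G-H (7): add — endpoints in different components.
D-E (10): add — endpoints in different components.
A-B (11): add — endpoints in different components.
B-D (11): add — endpoints in different components.
B-F (11): skip — B and F already connected.
D-F (11): skip — D and F already connected.
B-C (13): add — endpoints in different components.
The 3rd edge added is G-H.

G-H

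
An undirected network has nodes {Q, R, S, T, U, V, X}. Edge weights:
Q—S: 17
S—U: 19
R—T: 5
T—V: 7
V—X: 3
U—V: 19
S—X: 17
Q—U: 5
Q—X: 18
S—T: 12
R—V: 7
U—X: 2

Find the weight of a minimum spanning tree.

Kruskal: consider edges lightest-first.
U—X (2): add. Components now {R} {S} {Q} {U,X} {V} {T}
V—X (3): add. Components now {R} {S} {Q} {U,V,X} {T}
Q—U (5): add. Components now {R} {S} {Q,U,V,X} {T}
R—T (5): add. Components now {R,T} {S} {Q,U,V,X}
R—V (7): add. Components now {Q,R,T,U,V,X} {S}
T—V (7): skip — V and T already connected.
S—T (12): add. Components now {Q,R,S,T,U,V,X}
MST edges: U—X, V—X, Q—U, R—T, R—V, S—T; total weight 2+3+5+5+7+12 = 34.

34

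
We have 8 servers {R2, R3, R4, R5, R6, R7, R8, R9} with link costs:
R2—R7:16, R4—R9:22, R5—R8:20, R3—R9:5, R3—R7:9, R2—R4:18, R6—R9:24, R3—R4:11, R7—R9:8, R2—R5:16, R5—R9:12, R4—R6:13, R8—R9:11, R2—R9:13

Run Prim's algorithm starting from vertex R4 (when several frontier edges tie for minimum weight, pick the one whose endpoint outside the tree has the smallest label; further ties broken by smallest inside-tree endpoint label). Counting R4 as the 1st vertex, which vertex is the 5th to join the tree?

Grow the tree from R4 using Prim:
Step 1: cheapest edge leaving the tree is R3—R4 (11); add R3.
Step 2: cheapest edge leaving the tree is R3—R9 (5); add R9.
Step 3: cheapest edge leaving the tree is R7—R9 (8); add R7.
Step 4: cheapest edge leaving the tree is R8—R9 (11); add R8.
Step 5: cheapest edge leaving the tree is R5—R9 (12); add R5.
Step 6: cheapest edge leaving the tree is R2—R9 (13); add R2.
Step 7: cheapest edge leaving the tree is R4—R6 (13); add R6.
Vertex order: R4, R3, R9, R7, R8, R5, R2, R6. The 5th vertex is R8.

R8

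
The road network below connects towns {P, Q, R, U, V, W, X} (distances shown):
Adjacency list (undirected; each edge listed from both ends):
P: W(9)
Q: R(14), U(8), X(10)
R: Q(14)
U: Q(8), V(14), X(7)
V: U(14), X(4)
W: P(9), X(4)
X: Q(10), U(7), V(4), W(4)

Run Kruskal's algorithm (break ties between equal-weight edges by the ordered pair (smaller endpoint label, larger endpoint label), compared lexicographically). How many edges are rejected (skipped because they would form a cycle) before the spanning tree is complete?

Sort edges by weight, then run Kruskal:
V X (4): add — endpoints in different components.
W X (4): add — endpoints in different components.
U X (7): add — endpoints in different components.
Q U (8): add — endpoints in different components.
P W (9): add — endpoints in different components.
Q X (10): skip — X and Q already connected.
Q R (14): add — endpoints in different components.
Edges rejected before the tree was complete: 1.

1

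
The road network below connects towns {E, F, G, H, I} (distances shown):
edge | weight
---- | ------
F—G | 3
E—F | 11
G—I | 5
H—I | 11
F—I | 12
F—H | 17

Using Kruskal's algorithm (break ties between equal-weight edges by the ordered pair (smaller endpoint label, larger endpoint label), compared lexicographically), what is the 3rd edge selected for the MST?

E-F

Sort edges by weight, then run Kruskal:
F—G (3): add — endpoints in different components.
G—I (5): add — endpoints in different components.
E—F (11): add — endpoints in different components.
H—I (11): add — endpoints in different components.
The 3rd edge added is E—F.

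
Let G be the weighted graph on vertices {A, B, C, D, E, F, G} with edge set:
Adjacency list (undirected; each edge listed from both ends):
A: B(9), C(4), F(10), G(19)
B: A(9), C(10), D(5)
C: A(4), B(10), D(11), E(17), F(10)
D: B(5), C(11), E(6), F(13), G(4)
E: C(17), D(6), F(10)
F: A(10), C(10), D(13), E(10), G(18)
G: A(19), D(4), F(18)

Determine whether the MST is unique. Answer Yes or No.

No

Kruskal: consider edges lightest-first.
A-C (4): add. Components now {A,C} {B} {D} {E} {F} {G}
D-G (4): add. Components now {A,C} {B} {D,G} {E} {F}
B-D (5): add. Components now {A,C} {B,D,G} {E} {F}
D-E (6): add. Components now {A,C} {B,D,E,G} {F}
A-B (9): add. Components now {A,B,C,D,E,G} {F}
A-F (10): add. Components now {A,B,C,D,E,F,G}
Non-tree edge C-F has weight 10, equal to the heaviest edge on its tree cycle — swapping gives another MST of the same weight. Not unique.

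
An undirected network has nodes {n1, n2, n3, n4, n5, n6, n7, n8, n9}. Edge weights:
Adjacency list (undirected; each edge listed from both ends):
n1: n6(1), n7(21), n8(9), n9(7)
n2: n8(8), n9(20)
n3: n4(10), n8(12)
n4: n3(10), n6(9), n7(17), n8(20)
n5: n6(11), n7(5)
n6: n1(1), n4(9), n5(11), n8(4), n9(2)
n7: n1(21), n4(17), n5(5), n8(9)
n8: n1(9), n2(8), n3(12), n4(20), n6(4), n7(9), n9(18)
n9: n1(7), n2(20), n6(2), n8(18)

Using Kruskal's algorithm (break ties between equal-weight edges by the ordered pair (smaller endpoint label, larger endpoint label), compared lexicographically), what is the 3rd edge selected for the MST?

n6-n8

Kruskal: consider edges lightest-first.
n1 n6 (1): add — endpoints in different components.
n6 n9 (2): add — endpoints in different components.
n6 n8 (4): add — endpoints in different components.
n5 n7 (5): add — endpoints in different components.
n1 n9 (7): skip — n1 and n9 already connected.
n2 n8 (8): add — endpoints in different components.
n1 n8 (9): skip — n8 and n1 already connected.
n4 n6 (9): add — endpoints in different components.
n7 n8 (9): add — endpoints in different components.
n3 n4 (10): add — endpoints in different components.
The 3rd edge added is n6 n8.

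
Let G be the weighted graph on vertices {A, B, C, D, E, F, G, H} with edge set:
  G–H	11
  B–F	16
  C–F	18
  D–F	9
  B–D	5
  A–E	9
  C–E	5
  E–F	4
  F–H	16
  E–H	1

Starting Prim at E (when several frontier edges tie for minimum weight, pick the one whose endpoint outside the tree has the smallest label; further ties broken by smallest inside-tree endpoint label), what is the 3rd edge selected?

C-E

Prim's algorithm from E:
Step 1: cheapest edge leaving the tree is E–H (1); add H.
Step 2: cheapest edge leaving the tree is E–F (4); add F.
Step 3: cheapest edge leaving the tree is C–E (5); add C.
Step 4: cheapest edge leaving the tree is A–E (9); add A.
Step 5: cheapest edge leaving the tree is D–F (9); add D.
Step 6: cheapest edge leaving the tree is B–D (5); add B.
Step 7: cheapest edge leaving the tree is G–H (11); add G.
The 3rd edge added is C–E.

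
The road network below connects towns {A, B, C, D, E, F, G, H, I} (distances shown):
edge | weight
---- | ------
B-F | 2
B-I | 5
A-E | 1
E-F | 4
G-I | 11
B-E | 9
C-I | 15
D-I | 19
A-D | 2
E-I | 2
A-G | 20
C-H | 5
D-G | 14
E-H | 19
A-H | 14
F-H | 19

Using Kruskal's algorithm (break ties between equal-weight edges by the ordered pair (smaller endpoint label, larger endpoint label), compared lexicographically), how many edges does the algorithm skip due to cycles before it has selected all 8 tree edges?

2

Kruskal's algorithm — process edges by increasing weight (ties by edge label):
A-E (1): add — endpoints in different components.
A-D (2): add — endpoints in different components.
B-F (2): add — endpoints in different components.
E-I (2): add — endpoints in different components.
E-F (4): add — endpoints in different components.
B-I (5): skip — B and I already connected.
C-H (5): add — endpoints in different components.
B-E (9): skip — B and E already connected.
G-I (11): add — endpoints in different components.
A-H (14): add — endpoints in different components.
Edges rejected before the tree was complete: 2.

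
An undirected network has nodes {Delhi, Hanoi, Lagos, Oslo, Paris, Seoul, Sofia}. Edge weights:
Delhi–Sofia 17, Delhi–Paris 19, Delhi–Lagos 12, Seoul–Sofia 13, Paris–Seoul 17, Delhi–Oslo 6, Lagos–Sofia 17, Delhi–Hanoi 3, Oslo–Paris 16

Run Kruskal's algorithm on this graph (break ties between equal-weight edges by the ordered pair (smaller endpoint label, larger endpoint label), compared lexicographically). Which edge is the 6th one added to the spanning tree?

Sort edges by weight, then run Kruskal:
Delhi–Hanoi (3): add — endpoints in different components.
Delhi–Oslo (6): add — endpoints in different components.
Delhi–Lagos (12): add — endpoints in different components.
Seoul–Sofia (13): add — endpoints in different components.
Oslo–Paris (16): add — endpoints in different components.
Delhi–Sofia (17): add — endpoints in different components.
The 6th edge added is Delhi–Sofia.

Delhi-Sofia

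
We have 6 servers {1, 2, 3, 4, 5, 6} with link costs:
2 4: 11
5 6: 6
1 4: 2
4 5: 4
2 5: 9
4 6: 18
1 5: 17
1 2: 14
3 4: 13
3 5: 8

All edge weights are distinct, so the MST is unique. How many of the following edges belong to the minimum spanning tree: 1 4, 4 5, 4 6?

2

Sort edges by weight, then run Kruskal:
1 4 (2): add. Components now {1,4} {2} {3} {5} {6}
4 5 (4): add. Components now {1,4,5} {2} {3} {6}
5 6 (6): add. Components now {1,4,5,6} {2} {3}
3 5 (8): add. Components now {1,3,4,5,6} {2}
2 5 (9): add. Components now {1,2,3,4,5,6}
MST edge set: {1 4, 4 5, 5 6, 3 5, 2 5}.
Of the listed edges, {1 4, 4 5} are in the MST → 2.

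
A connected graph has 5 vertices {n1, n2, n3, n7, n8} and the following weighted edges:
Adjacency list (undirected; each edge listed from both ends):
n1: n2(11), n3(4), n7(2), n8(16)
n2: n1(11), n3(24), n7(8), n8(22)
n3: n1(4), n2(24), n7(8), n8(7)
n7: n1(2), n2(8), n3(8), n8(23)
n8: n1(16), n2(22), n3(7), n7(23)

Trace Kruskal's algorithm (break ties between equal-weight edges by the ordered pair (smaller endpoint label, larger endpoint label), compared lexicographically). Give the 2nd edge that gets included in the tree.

Kruskal's algorithm — process edges by increasing weight (ties by edge label):
n1 n7 (2): add. Components now {n3} {n8} {n2} {n1,n7}
n1 n3 (4): add. Components now {n1,n3,n7} {n8} {n2}
n3 n8 (7): add. Components now {n1,n3,n7,n8} {n2}
n2 n7 (8): add. Components now {n1,n2,n3,n7,n8}
The 2nd edge added is n1 n3.

n1-n3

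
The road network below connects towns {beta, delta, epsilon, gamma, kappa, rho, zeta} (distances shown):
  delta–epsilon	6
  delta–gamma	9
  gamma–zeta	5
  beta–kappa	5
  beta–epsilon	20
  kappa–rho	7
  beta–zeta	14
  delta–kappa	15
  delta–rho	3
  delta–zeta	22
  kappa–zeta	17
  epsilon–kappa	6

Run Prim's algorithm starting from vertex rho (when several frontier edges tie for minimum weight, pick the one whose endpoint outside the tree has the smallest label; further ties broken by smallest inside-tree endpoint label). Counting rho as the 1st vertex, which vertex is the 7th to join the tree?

Prim, starting at rho.
Step 1: frontier [delta–rho 3, kappa–rho 7] → take delta–rho (3); add delta.
Step 2: frontier [delta–epsilon 6, delta–gamma 9, delta–kappa 15, delta–zeta 22, kappa–rho 7] → take delta–epsilon (6); add epsilon.
Step 3: frontier [delta–gamma 9, delta–kappa 15, delta–zeta 22, epsilon–kappa 6, beta–epsilon 20, kappa–rho 7] → take epsilon–kappa (6); add kappa.
Step 4: frontier [delta–gamma 9, delta–zeta 22, beta–epsilon 20, beta–kappa 5, kappa–zeta 17] → take beta–kappa (5); add beta.
Step 5: frontier [beta–zeta 14, delta–gamma 9, delta–zeta 22, kappa–zeta 17] → take delta–gamma (9); add gamma.
Step 6: frontier [beta–zeta 14, delta–zeta 22, gamma–zeta 5, kappa–zeta 17] → take gamma–zeta (5); add zeta.
Vertex order: rho, delta, epsilon, kappa, beta, gamma, zeta. The 7th vertex is zeta.

zeta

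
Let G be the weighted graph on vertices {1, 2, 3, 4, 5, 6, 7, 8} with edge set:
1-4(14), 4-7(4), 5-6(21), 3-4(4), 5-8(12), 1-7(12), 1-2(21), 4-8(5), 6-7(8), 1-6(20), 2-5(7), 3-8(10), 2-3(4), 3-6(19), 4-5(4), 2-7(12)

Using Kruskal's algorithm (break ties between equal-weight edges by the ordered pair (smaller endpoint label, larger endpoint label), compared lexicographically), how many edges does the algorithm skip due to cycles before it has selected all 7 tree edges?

2

Sort edges by weight, then run Kruskal:
2-3 (4): add — endpoints in different components.
3-4 (4): add — endpoints in different components.
4-5 (4): add — endpoints in different components.
4-7 (4): add — endpoints in different components.
4-8 (5): add — endpoints in different components.
2-5 (7): skip — 2 and 5 already connected.
6-7 (8): add — endpoints in different components.
3-8 (10): skip — 3 and 8 already connected.
1-7 (12): add — endpoints in different components.
Edges rejected before the tree was complete: 2.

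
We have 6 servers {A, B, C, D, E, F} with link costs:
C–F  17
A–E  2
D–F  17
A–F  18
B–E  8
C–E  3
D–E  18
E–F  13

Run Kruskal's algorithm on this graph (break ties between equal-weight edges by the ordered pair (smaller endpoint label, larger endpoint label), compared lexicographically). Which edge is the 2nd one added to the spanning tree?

Sort edges by weight, then run Kruskal:
A–E (2): add. Components now {A,E} {B} {C} {D} {F}
C–E (3): add. Components now {A,C,E} {B} {D} {F}
B–E (8): add. Components now {A,B,C,E} {D} {F}
E–F (13): add. Components now {A,B,C,E,F} {D}
C–F (17): skip — C and F already connected.
D–F (17): add. Components now {A,B,C,D,E,F}
The 2nd edge added is C–E.

C-E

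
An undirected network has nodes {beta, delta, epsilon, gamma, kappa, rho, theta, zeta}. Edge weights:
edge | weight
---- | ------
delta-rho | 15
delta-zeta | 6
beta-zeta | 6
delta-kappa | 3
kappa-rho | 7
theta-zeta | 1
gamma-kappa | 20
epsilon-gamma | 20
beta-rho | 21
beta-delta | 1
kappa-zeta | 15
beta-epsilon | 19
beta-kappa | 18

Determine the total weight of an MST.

57

Grow the tree from beta using Prim:
Step 1: cheapest edge leaving the tree is beta-delta (1); add delta.
Step 2: cheapest edge leaving the tree is delta-kappa (3); add kappa.
Step 3: cheapest edge leaving the tree is beta-zeta (6); add zeta.
Step 4: cheapest edge leaving the tree is theta-zeta (1); add theta.
Step 5: cheapest edge leaving the tree is kappa-rho (7); add rho.
Step 6: cheapest edge leaving the tree is beta-epsilon (19); add epsilon.
Step 7: cheapest edge leaving the tree is epsilon-gamma (20); add gamma.
MST edges: beta-delta, delta-kappa, beta-zeta, theta-zeta, kappa-rho, beta-epsilon, epsilon-gamma; total weight 1+3+6+1+7+19+20 = 57.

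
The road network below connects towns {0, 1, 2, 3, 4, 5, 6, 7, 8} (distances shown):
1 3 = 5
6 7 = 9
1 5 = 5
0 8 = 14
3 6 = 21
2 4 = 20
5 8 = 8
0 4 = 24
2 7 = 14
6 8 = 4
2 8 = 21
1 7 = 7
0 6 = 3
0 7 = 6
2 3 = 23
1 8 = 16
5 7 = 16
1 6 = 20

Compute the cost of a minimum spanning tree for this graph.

Prim's algorithm from 1:
Step 1: cheapest edge leaving the tree is 1 3 (5); add 3.
Step 2: cheapest edge leaving the tree is 1 5 (5); add 5.
Step 3: cheapest edge leaving the tree is 1 7 (7); add 7.
Step 4: cheapest edge leaving the tree is 0 7 (6); add 0.
Step 5: cheapest edge leaving the tree is 0 6 (3); add 6.
Step 6: cheapest edge leaving the tree is 6 8 (4); add 8.
Step 7: cheapest edge leaving the tree is 2 7 (14); add 2.
Step 8: cheapest edge leaving the tree is 2 4 (20); add 4.
MST edges: 1 3, 1 5, 1 7, 0 7, 0 6, 6 8, 2 7, 2 4; total weight 5+5+7+6+3+4+14+20 = 64.

64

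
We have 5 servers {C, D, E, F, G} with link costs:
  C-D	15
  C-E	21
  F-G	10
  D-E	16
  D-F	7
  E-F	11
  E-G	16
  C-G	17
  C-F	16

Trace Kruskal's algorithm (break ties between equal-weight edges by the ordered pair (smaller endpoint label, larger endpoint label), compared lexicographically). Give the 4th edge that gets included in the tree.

C-D

Kruskal: consider edges lightest-first.
D-F (7): add — endpoints in different components.
F-G (10): add — endpoints in different components.
E-F (11): add — endpoints in different components.
C-D (15): add — endpoints in different components.
The 4th edge added is C-D.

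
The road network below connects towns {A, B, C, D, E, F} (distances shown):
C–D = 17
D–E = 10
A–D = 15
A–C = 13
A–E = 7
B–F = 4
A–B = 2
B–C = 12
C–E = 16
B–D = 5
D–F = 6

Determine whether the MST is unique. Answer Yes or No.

Yes

Sort edges by weight, then run Kruskal:
A–B (2): add. Components now {A,B} {C} {D} {E} {F}
B–F (4): add. Components now {A,B,F} {C} {D} {E}
B–D (5): add. Components now {A,B,D,F} {C} {E}
D–F (6): skip — D and F already connected.
A–E (7): add. Components now {A,B,D,E,F} {C}
D–E (10): skip — D and E already connected.
B–C (12): add. Components now {A,B,C,D,E,F}
Every non-tree edge has weight strictly greater than the heaviest edge on the tree path between its endpoints, so the MST is unique.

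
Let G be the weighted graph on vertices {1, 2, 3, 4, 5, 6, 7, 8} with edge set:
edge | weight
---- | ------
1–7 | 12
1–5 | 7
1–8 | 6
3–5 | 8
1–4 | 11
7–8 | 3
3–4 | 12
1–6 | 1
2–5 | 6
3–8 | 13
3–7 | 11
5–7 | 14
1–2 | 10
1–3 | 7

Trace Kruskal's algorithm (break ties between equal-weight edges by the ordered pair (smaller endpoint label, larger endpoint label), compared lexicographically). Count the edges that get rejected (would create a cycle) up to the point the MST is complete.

Kruskal: consider edges lightest-first.
1–6 (1): add — endpoints in different components.
7–8 (3): add — endpoints in different components.
1–8 (6): add — endpoints in different components.
2–5 (6): add — endpoints in different components.
1–3 (7): add — endpoints in different components.
1–5 (7): add — endpoints in different components.
3–5 (8): skip — 3 and 5 already connected.
1–2 (10): skip — 1 and 2 already connected.
1–4 (11): add — endpoints in different components.
Edges rejected before the tree was complete: 2.

2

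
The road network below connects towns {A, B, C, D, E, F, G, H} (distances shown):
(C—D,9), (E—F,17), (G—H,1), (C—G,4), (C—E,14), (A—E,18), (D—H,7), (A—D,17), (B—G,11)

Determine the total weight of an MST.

Sort edges by weight, then run Kruskal:
G—H (1): add — endpoints in different components.
C—G (4): add — endpoints in different components.
D—H (7): add — endpoints in different components.
C—D (9): skip — C and D already connected.
B—G (11): add — endpoints in different components.
C—E (14): add — endpoints in different components.
A—D (17): add — endpoints in different components.
E—F (17): add — endpoints in different components.
MST edges: G—H, C—G, D—H, B—G, C—E, A—D, E—F; total weight 1+4+7+11+14+17+17 = 71.

71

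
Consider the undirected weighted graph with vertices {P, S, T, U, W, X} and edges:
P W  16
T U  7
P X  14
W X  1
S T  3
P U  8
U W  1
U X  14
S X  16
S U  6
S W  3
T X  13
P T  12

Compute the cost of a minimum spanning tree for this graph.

16

Grow the tree from P using Prim:
Step 1: frontier [P U 8, P T 12, P X 14, P W 16] → take P U (8); add U.
Step 2: frontier [P T 12, P X 14, P W 16, U W 1, S U 6, T U 7, U X 14] → take U W (1); add W.
Step 3: frontier [P T 12, P X 14, S U 6, T U 7, U X 14, W X 1, S W 3] → take W X (1); add X.
Step 4: frontier [P T 12, S U 6, T U 7, S W 3, T X 13, S X 16] → take S W (3); add S.
Step 5: frontier [P T 12, S T 3, T U 7, T X 13] → take S T (3); add T.
MST edges: P U, U W, W X, S W, S T; total weight 8+1+1+3+3 = 16.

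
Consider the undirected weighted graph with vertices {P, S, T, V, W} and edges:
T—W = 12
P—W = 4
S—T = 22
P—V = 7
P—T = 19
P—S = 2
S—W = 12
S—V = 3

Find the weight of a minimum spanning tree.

Prim's algorithm from W:
Step 1: frontier [P—W 4, S—W 12, T—W 12] → take P—W (4); add P.
Step 2: frontier [P—S 2, P—V 7, P—T 19, S—W 12, T—W 12] → take P—S (2); add S.
Step 3: frontier [P—V 7, P—T 19, S—V 3, S—T 22, T—W 12] → take S—V (3); add V.
Step 4: frontier [P—T 19, S—T 22, T—W 12] → take T—W (12); add T.
MST edges: P—W, P—S, S—V, T—W; total weight 4+2+3+12 = 21.

21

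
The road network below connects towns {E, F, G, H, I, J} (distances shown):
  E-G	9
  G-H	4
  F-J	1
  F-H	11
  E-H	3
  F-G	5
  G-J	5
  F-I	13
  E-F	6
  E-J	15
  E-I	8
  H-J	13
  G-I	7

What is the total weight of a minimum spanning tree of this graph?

20

Kruskal: consider edges lightest-first.
F-J (1): add — endpoints in different components.
E-H (3): add — endpoints in different components.
G-H (4): add — endpoints in different components.
F-G (5): add — endpoints in different components.
G-J (5): skip — G and J already connected.
E-F (6): skip — E and F already connected.
G-I (7): add — endpoints in different components.
MST edges: F-J, E-H, G-H, F-G, G-I; total weight 1+3+4+5+7 = 20.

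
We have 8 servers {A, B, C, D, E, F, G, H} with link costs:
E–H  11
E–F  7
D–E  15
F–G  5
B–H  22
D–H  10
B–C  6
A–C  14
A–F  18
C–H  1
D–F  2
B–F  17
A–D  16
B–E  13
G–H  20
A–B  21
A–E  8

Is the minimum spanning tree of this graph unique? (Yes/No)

Kruskal: consider edges lightest-first.
C–H (1): add — endpoints in different components.
D–F (2): add — endpoints in different components.
F–G (5): add — endpoints in different components.
B–C (6): add — endpoints in different components.
E–F (7): add — endpoints in different components.
A–E (8): add — endpoints in different components.
D–H (10): add — endpoints in different components.
Every non-tree edge has weight strictly greater than the heaviest edge on the tree path between its endpoints, so the MST is unique.

Yes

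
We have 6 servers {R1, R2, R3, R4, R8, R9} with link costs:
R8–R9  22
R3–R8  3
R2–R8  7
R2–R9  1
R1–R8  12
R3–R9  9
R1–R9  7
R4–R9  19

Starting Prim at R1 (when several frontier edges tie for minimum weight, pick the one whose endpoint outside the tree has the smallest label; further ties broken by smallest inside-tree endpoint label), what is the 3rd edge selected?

Prim, starting at R1.
Step 1: cheapest edge leaving the tree is R1–R9 (7); add R9.
Step 2: cheapest edge leaving the tree is R2–R9 (1); add R2.
Step 3: cheapest edge leaving the tree is R2–R8 (7); add R8.
Step 4: cheapest edge leaving the tree is R3–R8 (3); add R3.
Step 5: cheapest edge leaving the tree is R4–R9 (19); add R4.
The 3rd edge added is R2–R8.

R2-R8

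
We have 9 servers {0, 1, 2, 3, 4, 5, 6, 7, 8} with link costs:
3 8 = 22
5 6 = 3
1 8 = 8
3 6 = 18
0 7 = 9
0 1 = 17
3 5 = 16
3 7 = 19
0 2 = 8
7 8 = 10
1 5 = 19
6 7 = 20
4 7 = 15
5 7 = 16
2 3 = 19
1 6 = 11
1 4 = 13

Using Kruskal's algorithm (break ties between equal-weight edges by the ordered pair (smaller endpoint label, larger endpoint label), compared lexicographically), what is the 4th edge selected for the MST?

Kruskal: consider edges lightest-first.
5 6 (3): add — endpoints in different components.
0 2 (8): add — endpoints in different components.
1 8 (8): add — endpoints in different components.
0 7 (9): add — endpoints in different components.
7 8 (10): add — endpoints in different components.
1 6 (11): add — endpoints in different components.
1 4 (13): add — endpoints in different components.
4 7 (15): skip — 4 and 7 already connected.
3 5 (16): add — endpoints in different components.
The 4th edge added is 0 7.

0-7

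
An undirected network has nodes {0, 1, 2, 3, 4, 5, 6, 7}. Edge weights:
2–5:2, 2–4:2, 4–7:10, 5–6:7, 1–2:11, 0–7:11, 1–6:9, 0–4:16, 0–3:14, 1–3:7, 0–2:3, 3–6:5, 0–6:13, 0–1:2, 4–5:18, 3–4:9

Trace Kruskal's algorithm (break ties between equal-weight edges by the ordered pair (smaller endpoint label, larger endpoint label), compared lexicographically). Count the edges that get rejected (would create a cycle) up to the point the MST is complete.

Sort edges by weight, then run Kruskal:
0–1 (2): add — endpoints in different components.
2–4 (2): add — endpoints in different components.
2–5 (2): add — endpoints in different components.
0–2 (3): add — endpoints in different components.
3–6 (5): add — endpoints in different components.
1–3 (7): add — endpoints in different components.
5–6 (7): skip — 5 and 6 already connected.
1–6 (9): skip — 1 and 6 already connected.
3–4 (9): skip — 3 and 4 already connected.
4–7 (10): add — endpoints in different components.
Edges rejected before the tree was complete: 3.

3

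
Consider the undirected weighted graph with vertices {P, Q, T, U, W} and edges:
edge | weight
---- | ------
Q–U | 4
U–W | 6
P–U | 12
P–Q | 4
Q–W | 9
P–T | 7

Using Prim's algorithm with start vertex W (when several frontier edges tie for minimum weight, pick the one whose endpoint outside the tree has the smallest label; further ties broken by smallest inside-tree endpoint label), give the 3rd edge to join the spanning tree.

P-Q

Prim, starting at W.
Step 1: cheapest edge leaving the tree is U–W (6); add U.
Step 2: cheapest edge leaving the tree is Q–U (4); add Q.
Step 3: cheapest edge leaving the tree is P–Q (4); add P.
Step 4: cheapest edge leaving the tree is P–T (7); add T.
The 3rd edge added is P–Q.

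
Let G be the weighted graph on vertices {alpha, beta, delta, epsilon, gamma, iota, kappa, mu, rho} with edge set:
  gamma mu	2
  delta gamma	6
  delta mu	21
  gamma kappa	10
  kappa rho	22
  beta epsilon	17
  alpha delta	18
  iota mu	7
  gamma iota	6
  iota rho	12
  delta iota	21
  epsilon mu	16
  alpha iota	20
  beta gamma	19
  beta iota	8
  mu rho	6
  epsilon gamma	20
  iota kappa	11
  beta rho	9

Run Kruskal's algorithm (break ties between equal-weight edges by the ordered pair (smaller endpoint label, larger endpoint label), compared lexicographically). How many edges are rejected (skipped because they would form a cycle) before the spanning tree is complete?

Sort edges by weight, then run Kruskal:
gamma mu (2): add — endpoints in different components.
delta gamma (6): add — endpoints in different components.
gamma iota (6): add — endpoints in different components.
mu rho (6): add — endpoints in different components.
iota mu (7): skip — mu and iota already connected.
beta iota (8): add — endpoints in different components.
beta rho (9): skip — rho and beta already connected.
gamma kappa (10): add — endpoints in different components.
iota kappa (11): skip — iota and kappa already connected.
iota rho (12): skip — rho and iota already connected.
epsilon mu (16): add — endpoints in different components.
beta epsilon (17): skip — beta and epsilon already connected.
alpha delta (18): add — endpoints in different components.
Edges rejected before the tree was complete: 5.

5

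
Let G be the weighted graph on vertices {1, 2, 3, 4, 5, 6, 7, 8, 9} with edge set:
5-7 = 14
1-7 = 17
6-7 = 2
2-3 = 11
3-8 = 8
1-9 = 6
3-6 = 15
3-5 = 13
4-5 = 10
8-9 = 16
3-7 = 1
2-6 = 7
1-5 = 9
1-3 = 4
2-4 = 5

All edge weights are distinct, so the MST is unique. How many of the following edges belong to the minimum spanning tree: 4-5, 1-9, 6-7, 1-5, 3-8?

4

Sort edges by weight, then run Kruskal:
3-7 (1): add — endpoints in different components.
6-7 (2): add — endpoints in different components.
1-3 (4): add — endpoints in different components.
2-4 (5): add — endpoints in different components.
1-9 (6): add — endpoints in different components.
2-6 (7): add — endpoints in different components.
3-8 (8): add — endpoints in different components.
1-5 (9): add — endpoints in different components.
MST edge set: {3-7, 6-7, 1-3, 2-4, 1-9, 2-6, 3-8, 1-5}.
Of the listed edges, {1-9, 6-7, 1-5, 3-8} are in the MST → 4.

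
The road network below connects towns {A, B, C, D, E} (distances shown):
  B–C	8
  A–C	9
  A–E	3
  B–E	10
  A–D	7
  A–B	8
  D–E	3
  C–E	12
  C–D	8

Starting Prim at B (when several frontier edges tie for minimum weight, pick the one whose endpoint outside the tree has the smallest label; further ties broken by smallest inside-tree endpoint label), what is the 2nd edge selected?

A-E

Grow the tree from B using Prim:
Step 1: cheapest edge leaving the tree is A–B (8); add A.
Step 2: cheapest edge leaving the tree is A–E (3); add E.
Step 3: cheapest edge leaving the tree is D–E (3); add D.
Step 4: cheapest edge leaving the tree is B–C (8); add C.
The 2nd edge added is A–E.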